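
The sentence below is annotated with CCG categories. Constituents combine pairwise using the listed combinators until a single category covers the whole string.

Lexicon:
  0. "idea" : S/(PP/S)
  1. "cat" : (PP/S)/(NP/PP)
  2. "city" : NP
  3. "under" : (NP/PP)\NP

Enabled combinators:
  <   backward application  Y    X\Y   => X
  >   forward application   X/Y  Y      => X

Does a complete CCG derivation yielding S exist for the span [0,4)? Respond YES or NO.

[0,4] S   >
  [0,1] "idea" : S/(PP/S)
  [1,4] PP/S   >
    [1,2] "cat" : (PP/S)/(NP/PP)
    [2,4] NP/PP   <
      [2,3] "city" : NP
      [3,4] "under" : (NP/PP)\NP

YES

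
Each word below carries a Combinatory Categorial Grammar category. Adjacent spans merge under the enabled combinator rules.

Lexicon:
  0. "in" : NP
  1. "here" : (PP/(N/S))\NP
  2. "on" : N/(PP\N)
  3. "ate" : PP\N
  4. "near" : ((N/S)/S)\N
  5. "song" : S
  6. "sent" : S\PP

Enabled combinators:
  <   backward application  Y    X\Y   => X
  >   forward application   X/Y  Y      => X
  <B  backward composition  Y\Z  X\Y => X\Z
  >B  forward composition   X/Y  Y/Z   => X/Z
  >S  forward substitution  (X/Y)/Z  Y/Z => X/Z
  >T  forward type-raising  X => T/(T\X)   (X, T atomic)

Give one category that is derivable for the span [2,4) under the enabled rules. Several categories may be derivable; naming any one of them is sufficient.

N

[0,7] S   <
  [0,6] PP   >
    [0,2] PP/(N/S)   <
      [0,1] "in" : NP
      [1,2] "here" : (PP/(N/S))\NP
    [2,6] N/S   >
      [2,5] (N/S)/S   <
        [2,4] N   >
          [2,3] "on" : N/(PP\N)
          [3,4] "ate" : PP\N
        [4,5] "near" : ((N/S)/S)\N
      [5,6] "song" : S
  [6,7] "sent" : S\PP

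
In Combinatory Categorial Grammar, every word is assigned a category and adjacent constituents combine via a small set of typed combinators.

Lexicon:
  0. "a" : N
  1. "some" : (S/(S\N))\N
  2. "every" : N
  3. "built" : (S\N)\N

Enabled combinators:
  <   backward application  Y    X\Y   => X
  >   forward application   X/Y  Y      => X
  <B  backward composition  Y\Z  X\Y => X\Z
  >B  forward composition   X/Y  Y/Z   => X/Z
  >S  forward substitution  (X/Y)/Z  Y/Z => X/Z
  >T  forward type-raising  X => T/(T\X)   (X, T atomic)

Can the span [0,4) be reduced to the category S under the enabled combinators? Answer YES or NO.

YES

[0,4] S   >
  [0,2] S/(S\N)   <
    [0,1] "a" : N
    [1,2] "some" : (S/(S\N))\N
  [2,4] S\N   <
    [2,3] "every" : N
    [3,4] "built" : (S\N)\N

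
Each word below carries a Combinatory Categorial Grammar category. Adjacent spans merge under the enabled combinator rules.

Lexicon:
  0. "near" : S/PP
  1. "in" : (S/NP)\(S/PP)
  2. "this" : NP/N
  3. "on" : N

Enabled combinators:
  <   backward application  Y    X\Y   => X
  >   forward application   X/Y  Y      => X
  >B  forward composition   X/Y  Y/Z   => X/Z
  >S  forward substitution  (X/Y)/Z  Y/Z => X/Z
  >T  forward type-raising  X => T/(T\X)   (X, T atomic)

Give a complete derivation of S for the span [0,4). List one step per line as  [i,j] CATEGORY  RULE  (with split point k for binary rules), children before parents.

[0,4] S   >
  [0,2] S/NP   <
    [0,1] "near" : S/PP
    [1,2] "in" : (S/NP)\(S/PP)
  [2,4] NP   >
    [2,3] "this" : NP/N
    [3,4] "on" : N

[0,1] S/PP  lex  "near"
[1,2] (S/NP)\(S/PP)  lex  "in"
[0,2] S/NP  <  k=1
[2,3] NP/N  lex  "this"
[3,4] N  lex  "on"
[2,4] NP  >  k=3
[0,4] S  >  k=2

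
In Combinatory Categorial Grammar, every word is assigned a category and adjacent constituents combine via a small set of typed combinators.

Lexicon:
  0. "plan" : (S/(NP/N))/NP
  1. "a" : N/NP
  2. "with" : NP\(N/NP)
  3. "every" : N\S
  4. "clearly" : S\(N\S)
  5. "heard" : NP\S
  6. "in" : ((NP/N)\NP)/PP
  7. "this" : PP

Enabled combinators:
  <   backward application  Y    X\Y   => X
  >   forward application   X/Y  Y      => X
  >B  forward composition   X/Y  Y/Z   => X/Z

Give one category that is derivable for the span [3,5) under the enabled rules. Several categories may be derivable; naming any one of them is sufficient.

[0,8] S   >
  [0,3] S/(NP/N)   >
    [0,1] "plan" : (S/(NP/N))/NP
    [1,3] NP   <
      [1,2] "a" : N/NP
      [2,3] "with" : NP\(N/NP)
  [3,8] NP/N   <
    [3,6] NP   <
      [3,5] S   <
        [3,4] "every" : N\S
        [4,5] "clearly" : S\(N\S)
      [5,6] "heard" : NP\S
    [6,8] (NP/N)\NP   >
      [6,7] "in" : ((NP/N)\NP)/PP
      [7,8] "this" : PP

S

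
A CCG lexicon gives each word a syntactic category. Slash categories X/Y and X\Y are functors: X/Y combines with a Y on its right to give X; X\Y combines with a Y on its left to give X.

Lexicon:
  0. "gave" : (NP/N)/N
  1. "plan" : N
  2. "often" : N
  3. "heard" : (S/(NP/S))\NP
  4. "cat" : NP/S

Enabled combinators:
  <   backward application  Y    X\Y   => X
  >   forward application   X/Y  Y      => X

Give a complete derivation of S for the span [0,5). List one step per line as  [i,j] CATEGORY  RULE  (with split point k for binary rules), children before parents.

[0,1] (NP/N)/N  lex  "gave"
[1,2] N  lex  "plan"
[0,2] NP/N  >  k=1
[2,3] N  lex  "often"
[0,3] NP  >  k=2
[3,4] (S/(NP/S))\NP  lex  "heard"
[0,4] S/(NP/S)  <  k=3
[4,5] NP/S  lex  "cat"
[0,5] S  >  k=4

[0,5] S   >
  [0,4] S/(NP/S)   <
    [0,3] NP   >
      [0,2] NP/N   >
        [0,1] "gave" : (NP/N)/N
        [1,2] "plan" : N
      [2,3] "often" : N
    [3,4] "heard" : (S/(NP/S))\NP
  [4,5] "cat" : NP/S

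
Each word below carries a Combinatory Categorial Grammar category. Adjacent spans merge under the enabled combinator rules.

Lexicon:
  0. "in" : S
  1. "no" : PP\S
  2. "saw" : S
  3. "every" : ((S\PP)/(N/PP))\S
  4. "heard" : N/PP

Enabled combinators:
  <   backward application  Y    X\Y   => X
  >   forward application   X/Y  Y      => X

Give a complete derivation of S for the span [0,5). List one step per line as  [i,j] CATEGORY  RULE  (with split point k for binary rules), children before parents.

[0,5] S   <
  [0,2] PP   <
    [0,1] "in" : S
    [1,2] "no" : PP\S
  [2,5] S\PP   >
    [2,4] (S\PP)/(N/PP)   <
      [2,3] "saw" : S
      [3,4] "every" : ((S\PP)/(N/PP))\S
    [4,5] "heard" : N/PP

[0,1] S  lex  "in"
[1,2] PP\S  lex  "no"
[0,2] PP  <  k=1
[2,3] S  lex  "saw"
[3,4] ((S\PP)/(N/PP))\S  lex  "every"
[2,4] (S\PP)/(N/PP)  <  k=3
[4,5] N/PP  lex  "heard"
[2,5] S\PP  >  k=4
[0,5] S  <  k=2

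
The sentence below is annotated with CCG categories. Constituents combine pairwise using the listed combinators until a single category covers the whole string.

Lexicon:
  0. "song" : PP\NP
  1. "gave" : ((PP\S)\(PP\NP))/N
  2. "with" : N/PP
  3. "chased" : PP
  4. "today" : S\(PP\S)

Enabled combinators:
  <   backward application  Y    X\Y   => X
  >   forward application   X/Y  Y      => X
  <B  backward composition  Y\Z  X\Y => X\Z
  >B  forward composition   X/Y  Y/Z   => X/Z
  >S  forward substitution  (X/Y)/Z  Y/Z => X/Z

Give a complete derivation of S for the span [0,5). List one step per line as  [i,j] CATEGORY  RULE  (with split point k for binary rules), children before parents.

[0,5] S   <
  [0,4] PP\S   <
    [0,1] "song" : PP\NP
    [1,4] (PP\S)\(PP\NP)   >
      [1,2] "gave" : ((PP\S)\(PP\NP))/N
      [2,4] N   >
        [2,3] "with" : N/PP
        [3,4] "chased" : PP
  [4,5] "today" : S\(PP\S)

[0,1] PP\NP  lex  "song"
[1,2] ((PP\S)\(PP\NP))/N  lex  "gave"
[2,3] N/PP  lex  "with"
[3,4] PP  lex  "chased"
[2,4] N  >  k=3
[1,4] (PP\S)\(PP\NP)  >  k=2
[0,4] PP\S  <  k=1
[4,5] S\(PP\S)  lex  "today"
[0,5] S  <  k=4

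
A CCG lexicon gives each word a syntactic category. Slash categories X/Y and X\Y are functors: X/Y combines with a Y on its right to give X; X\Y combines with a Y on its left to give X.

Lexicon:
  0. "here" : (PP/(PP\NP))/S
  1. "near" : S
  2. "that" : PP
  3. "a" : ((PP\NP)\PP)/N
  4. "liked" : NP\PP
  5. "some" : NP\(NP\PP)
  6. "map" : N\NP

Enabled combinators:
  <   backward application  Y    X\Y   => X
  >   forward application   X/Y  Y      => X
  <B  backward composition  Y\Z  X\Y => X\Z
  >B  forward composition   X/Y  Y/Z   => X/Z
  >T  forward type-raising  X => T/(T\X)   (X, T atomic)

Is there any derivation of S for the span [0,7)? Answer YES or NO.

NO

(PP/(PP\NP))/S S PP ((PP\NP)\PP)/N NP\PP NP\(NP\PP) N\NP
CKY chart[0,7] = {N/(N\PP), NP/(NP\PP), PP, PP/(PP\PP), S/(S\PP)}; S ∉ chart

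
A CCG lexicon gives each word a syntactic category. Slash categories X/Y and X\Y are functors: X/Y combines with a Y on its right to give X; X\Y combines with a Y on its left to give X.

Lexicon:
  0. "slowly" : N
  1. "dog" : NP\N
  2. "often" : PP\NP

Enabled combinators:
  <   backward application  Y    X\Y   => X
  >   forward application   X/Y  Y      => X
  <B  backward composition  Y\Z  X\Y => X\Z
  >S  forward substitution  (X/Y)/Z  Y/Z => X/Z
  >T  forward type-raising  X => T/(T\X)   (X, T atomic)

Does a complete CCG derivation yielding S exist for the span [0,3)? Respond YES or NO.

N NP\N PP\NP
CKY chart[0,3] = {N/(N\PP), NP/(NP\PP), PP, PP/(PP\PP), S/(S\PP)}; S ∉ chart

NO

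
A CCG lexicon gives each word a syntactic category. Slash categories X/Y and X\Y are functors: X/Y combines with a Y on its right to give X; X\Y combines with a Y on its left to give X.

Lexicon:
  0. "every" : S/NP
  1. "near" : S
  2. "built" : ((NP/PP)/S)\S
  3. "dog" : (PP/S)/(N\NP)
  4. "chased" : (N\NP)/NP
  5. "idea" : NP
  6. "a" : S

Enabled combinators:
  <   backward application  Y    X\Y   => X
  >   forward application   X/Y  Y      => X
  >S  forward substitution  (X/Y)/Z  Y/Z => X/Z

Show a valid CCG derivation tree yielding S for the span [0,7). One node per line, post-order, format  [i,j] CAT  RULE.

[0,1] S/NP  lex  "every"
[1,2] S  lex  "near"
[2,3] ((NP/PP)/S)\S  lex  "built"
[1,3] (NP/PP)/S  <  k=2
[3,4] (PP/S)/(N\NP)  lex  "dog"
[4,5] (N\NP)/NP  lex  "chased"
[5,6] NP  lex  "idea"
[4,6] N\NP  >  k=5
[3,6] PP/S  >  k=4
[1,6] NP/S  >S  k=3
[6,7] S  lex  "a"
[1,7] NP  >  k=6
[0,7] S  >  k=1

[0,7] S   >
  [0,1] "every" : S/NP
  [1,7] NP   >
    [1,6] NP/S   >S
      [1,3] (NP/PP)/S   <
        [1,2] "near" : S
        [2,3] "built" : ((NP/PP)/S)\S
      [3,6] PP/S   >
        [3,4] "dog" : (PP/S)/(N\NP)
        [4,6] N\NP   >
          [4,5] "chased" : (N\NP)/NP
          [5,6] "idea" : NP
    [6,7] "a" : S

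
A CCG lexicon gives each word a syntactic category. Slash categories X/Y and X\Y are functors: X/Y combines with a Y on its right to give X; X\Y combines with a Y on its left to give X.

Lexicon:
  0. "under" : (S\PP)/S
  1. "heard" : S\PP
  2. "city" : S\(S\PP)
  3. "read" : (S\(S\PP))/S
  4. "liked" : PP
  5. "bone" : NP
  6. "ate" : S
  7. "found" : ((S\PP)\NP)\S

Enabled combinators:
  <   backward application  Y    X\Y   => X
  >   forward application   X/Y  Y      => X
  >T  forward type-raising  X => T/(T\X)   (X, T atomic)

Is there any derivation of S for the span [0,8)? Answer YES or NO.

YES

[0,8] S   <
  [0,3] S\PP   >
    [0,1] "under" : (S\PP)/S
    [1,3] S   <
      [1,2] "heard" : S\PP
      [2,3] "city" : S\(S\PP)
  [3,8] S\(S\PP)   >
    [3,4] "read" : (S\(S\PP))/S
    [4,8] S   <
      [4,5] "liked" : PP
      [5,8] S\PP   <
        [5,6] "bone" : NP
        [6,8] (S\PP)\NP   <
          [6,7] "ate" : S
          [7,8] "found" : ((S\PP)\NP)\S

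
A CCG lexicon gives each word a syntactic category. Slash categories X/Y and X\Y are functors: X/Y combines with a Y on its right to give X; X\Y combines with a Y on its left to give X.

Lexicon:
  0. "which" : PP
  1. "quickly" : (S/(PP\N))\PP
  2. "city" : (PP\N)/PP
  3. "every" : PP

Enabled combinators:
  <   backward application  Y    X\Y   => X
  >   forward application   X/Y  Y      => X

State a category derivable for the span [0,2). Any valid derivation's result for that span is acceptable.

S/(PP\N)

[0,4] S   >
  [0,2] S/(PP\N)   <
    [0,1] "which" : PP
    [1,2] "quickly" : (S/(PP\N))\PP
  [2,4] PP\N   >
    [2,3] "city" : (PP\N)/PP
    [3,4] "every" : PP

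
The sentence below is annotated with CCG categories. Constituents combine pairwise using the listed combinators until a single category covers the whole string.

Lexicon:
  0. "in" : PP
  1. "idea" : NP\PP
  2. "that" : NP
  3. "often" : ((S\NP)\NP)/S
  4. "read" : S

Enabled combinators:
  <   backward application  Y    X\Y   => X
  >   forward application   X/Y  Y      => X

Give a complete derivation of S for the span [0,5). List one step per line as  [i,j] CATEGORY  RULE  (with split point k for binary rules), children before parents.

[0,1] PP  lex  "in"
[1,2] NP\PP  lex  "idea"
[0,2] NP  <  k=1
[2,3] NP  lex  "that"
[3,4] ((S\NP)\NP)/S  lex  "often"
[4,5] S  lex  "read"
[3,5] (S\NP)\NP  >  k=4
[2,5] S\NP  <  k=3
[0,5] S  <  k=2

[0,5] S   <
  [0,2] NP   <
    [0,1] "in" : PP
    [1,2] "idea" : NP\PP
  [2,5] S\NP   <
    [2,3] "that" : NP
    [3,5] (S\NP)\NP   >
      [3,4] "often" : ((S\NP)\NP)/S
      [4,5] "read" : S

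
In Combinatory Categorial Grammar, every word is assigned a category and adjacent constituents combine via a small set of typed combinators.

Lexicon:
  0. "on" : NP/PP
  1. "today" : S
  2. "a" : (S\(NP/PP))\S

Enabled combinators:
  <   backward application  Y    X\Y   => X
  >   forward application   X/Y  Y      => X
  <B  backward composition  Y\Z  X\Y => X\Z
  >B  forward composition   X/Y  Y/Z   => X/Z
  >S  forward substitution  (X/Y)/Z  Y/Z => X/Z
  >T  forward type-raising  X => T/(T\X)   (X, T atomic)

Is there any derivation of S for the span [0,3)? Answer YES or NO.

[0,3] S   <
  [0,1] "on" : NP/PP
  [1,3] S\(NP/PP)   <
    [1,2] "today" : S
    [2,3] "a" : (S\(NP/PP))\S

YES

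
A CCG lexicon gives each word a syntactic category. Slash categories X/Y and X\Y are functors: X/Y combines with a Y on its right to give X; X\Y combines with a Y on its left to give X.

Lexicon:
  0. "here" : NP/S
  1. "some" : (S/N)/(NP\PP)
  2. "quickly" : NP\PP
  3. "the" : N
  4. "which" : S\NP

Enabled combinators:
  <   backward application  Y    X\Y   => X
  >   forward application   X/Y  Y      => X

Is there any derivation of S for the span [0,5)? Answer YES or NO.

[0,5] S   <
  [0,4] NP   >
    [0,1] "here" : NP/S
    [1,4] S   >
      [1,3] S/N   >
        [1,2] "some" : (S/N)/(NP\PP)
        [2,3] "quickly" : NP\PP
      [3,4] "the" : N
  [4,5] "which" : S\NP

YES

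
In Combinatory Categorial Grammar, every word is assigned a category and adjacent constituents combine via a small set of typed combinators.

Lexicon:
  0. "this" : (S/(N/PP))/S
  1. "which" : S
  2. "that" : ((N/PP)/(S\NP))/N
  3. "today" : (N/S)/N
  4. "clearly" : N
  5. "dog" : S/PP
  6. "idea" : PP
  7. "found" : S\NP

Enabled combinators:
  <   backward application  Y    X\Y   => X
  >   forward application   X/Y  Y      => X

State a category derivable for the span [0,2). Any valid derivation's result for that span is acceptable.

[0,8] S   >
  [0,2] S/(N/PP)   >
    [0,1] "this" : (S/(N/PP))/S
    [1,2] "which" : S
  [2,8] N/PP   >
    [2,7] (N/PP)/(S\NP)   >
      [2,3] "that" : ((N/PP)/(S\NP))/N
      [3,7] N   >
        [3,5] N/S   >
          [3,4] "today" : (N/S)/N
          [4,5] "clearly" : N
        [5,7] S   >
          [5,6] "dog" : S/PP
          [6,7] "idea" : PP
    [7,8] "found" : S\NP

S/(N/PP)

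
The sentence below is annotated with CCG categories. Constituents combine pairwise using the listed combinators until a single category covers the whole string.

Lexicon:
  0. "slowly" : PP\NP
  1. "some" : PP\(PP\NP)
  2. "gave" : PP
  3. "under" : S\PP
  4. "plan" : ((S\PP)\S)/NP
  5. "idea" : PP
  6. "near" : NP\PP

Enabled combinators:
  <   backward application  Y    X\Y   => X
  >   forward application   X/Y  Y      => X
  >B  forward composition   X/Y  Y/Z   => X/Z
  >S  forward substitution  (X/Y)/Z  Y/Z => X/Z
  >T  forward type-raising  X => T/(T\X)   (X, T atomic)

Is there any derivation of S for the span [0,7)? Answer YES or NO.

[0,7] S   <
  [0,2] PP   <
    [0,1] "slowly" : PP\NP
    [1,2] "some" : PP\(PP\NP)
  [2,7] S\PP   <
    [2,4] S   >
      [2,3] S/(S\PP)   >T
        [2,3] "gave" : PP
      [3,4] "under" : S\PP
    [4,7] (S\PP)\S   >
      [4,5] "plan" : ((S\PP)\S)/NP
      [5,7] NP   <
        [5,6] "idea" : PP
        [6,7] "near" : NP\PP

YES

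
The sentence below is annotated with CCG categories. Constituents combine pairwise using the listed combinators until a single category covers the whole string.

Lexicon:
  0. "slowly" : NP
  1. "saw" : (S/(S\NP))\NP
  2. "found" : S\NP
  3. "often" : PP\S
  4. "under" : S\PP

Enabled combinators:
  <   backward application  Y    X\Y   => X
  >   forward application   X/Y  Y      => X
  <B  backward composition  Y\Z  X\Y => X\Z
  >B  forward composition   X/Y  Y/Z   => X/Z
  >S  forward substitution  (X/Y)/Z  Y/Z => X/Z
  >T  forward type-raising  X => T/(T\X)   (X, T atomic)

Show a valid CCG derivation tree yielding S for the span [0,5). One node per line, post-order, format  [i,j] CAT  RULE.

[0,1] NP  lex  "slowly"
[1,2] (S/(S\NP))\NP  lex  "saw"
[0,2] S/(S\NP)  <  k=1
[2,3] S\NP  lex  "found"
[0,3] S  >  k=2
[3,4] PP\S  lex  "often"
[0,4] PP  <  k=3
[4,5] S\PP  lex  "under"
[0,5] S  <  k=4

[0,5] S   <
  [0,4] PP   <
    [0,3] S   >
      [0,2] S/(S\NP)   <
        [0,1] "slowly" : NP
        [1,2] "saw" : (S/(S\NP))\NP
      [2,3] "found" : S\NP
    [3,4] "often" : PP\S
  [4,5] "under" : S\PP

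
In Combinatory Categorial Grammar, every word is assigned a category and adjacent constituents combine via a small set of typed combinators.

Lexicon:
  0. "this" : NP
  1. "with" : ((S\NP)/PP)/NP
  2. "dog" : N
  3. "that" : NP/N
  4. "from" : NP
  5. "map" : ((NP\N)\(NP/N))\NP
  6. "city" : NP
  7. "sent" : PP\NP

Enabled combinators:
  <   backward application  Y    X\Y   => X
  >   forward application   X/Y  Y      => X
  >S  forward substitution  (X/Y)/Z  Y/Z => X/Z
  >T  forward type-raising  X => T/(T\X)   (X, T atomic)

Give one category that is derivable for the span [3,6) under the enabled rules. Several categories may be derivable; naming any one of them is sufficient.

[0,8] S   <
  [0,1] "this" : NP
  [1,8] S\NP   >
    [1,6] (S\NP)/PP   >
      [1,2] "with" : ((S\NP)/PP)/NP
      [2,6] NP   <
        [2,3] "dog" : N
        [3,6] NP\N   <
          [3,4] "that" : NP/N
          [4,6] (NP\N)\(NP/N)   <
            [4,5] "from" : NP
            [5,6] "map" : ((NP\N)\(NP/N))\NP
    [6,8] PP   >
      [6,7] PP/(PP\NP)   >T
        [6,7] "city" : NP
      [7,8] "sent" : PP\NP

NP\N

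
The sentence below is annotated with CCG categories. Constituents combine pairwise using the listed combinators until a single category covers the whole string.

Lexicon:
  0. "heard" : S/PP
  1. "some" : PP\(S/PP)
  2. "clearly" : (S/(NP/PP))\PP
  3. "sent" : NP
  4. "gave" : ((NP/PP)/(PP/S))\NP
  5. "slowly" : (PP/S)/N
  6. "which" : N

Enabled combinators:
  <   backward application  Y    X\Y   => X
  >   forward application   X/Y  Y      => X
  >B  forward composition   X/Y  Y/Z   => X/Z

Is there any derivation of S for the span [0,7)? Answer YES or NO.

YES

[0,7] S   >
  [0,3] S/(NP/PP)   <
    [0,2] PP   <
      [0,1] "heard" : S/PP
      [1,2] "some" : PP\(S/PP)
    [2,3] "clearly" : (S/(NP/PP))\PP
  [3,7] NP/PP   >
    [3,5] (NP/PP)/(PP/S)   <
      [3,4] "sent" : NP
      [4,5] "gave" : ((NP/PP)/(PP/S))\NP
    [5,7] PP/S   >
      [5,6] "slowly" : (PP/S)/N
      [6,7] "which" : N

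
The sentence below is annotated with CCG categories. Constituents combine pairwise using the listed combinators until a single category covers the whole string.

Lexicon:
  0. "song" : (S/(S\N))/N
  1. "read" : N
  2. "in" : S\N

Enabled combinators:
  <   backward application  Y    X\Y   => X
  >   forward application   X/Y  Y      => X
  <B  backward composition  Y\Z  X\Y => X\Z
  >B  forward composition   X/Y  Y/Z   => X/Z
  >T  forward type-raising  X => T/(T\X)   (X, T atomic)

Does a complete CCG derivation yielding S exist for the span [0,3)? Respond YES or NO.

[0,3] S   >
  [0,2] S/(S\N)   >
    [0,1] "song" : (S/(S\N))/N
    [1,2] "read" : N
  [2,3] "in" : S\N

YES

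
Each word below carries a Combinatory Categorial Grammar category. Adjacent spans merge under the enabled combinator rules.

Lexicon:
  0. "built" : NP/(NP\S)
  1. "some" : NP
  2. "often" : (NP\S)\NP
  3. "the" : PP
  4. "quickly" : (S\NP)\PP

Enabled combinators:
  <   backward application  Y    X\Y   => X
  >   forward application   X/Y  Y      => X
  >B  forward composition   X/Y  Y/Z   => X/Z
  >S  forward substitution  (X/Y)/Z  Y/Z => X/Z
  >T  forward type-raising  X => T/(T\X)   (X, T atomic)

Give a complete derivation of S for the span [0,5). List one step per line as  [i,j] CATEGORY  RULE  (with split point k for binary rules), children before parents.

[0,1] NP/(NP\S)  lex  "built"
[1,2] NP  lex  "some"
[2,3] (NP\S)\NP  lex  "often"
[1,3] NP\S  <  k=2
[0,3] NP  >  k=1
[3,4] PP  lex  "the"
[4,5] (S\NP)\PP  lex  "quickly"
[3,5] S\NP  <  k=4
[0,5] S  <  k=3

[0,5] S   <
  [0,3] NP   >
    [0,1] "built" : NP/(NP\S)
    [1,3] NP\S   <
      [1,2] "some" : NP
      [2,3] "often" : (NP\S)\NP
  [3,5] S\NP   <
    [3,4] "the" : PP
    [4,5] "quickly" : (S\NP)\PP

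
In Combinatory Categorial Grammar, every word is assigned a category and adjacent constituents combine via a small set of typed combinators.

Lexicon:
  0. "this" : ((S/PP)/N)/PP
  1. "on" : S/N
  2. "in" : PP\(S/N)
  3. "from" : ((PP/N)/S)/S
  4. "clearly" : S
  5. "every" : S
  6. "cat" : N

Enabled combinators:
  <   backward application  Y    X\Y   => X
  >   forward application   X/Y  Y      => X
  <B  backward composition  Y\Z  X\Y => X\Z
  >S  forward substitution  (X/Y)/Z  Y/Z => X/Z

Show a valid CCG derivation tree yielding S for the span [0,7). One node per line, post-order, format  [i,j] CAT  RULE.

[0,7] S   >
  [0,6] S/N   >S
    [0,3] (S/PP)/N   >
      [0,1] "this" : ((S/PP)/N)/PP
      [1,3] PP   <
        [1,2] "on" : S/N
        [2,3] "in" : PP\(S/N)
    [3,6] PP/N   >
      [3,5] (PP/N)/S   >
        [3,4] "from" : ((PP/N)/S)/S
        [4,5] "clearly" : S
      [5,6] "every" : S
  [6,7] "cat" : N

[0,1] ((S/PP)/N)/PP  lex  "this"
[1,2] S/N  lex  "on"
[2,3] PP\(S/N)  lex  "in"
[1,3] PP  <  k=2
[0,3] (S/PP)/N  >  k=1
[3,4] ((PP/N)/S)/S  lex  "from"
[4,5] S  lex  "clearly"
[3,5] (PP/N)/S  >  k=4
[5,6] S  lex  "every"
[3,6] PP/N  >  k=5
[0,6] S/N  >S  k=3
[6,7] N  lex  "cat"
[0,7] S  >  k=6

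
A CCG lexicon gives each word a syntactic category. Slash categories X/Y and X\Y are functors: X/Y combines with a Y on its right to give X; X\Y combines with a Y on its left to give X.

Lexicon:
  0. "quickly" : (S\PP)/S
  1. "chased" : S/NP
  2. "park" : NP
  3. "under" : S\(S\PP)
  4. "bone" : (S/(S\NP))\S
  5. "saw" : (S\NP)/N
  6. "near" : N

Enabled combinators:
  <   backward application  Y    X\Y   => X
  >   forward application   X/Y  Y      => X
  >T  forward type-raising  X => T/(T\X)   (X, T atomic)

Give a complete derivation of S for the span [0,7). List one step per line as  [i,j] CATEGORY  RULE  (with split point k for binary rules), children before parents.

[0,7] S   >
  [0,5] S/(S\NP)   <
    [0,4] S   <
      [0,3] S\PP   >
        [0,1] "quickly" : (S\PP)/S
        [1,3] S   >
          [1,2] "chased" : S/NP
          [2,3] "park" : NP
      [3,4] "under" : S\(S\PP)
    [4,5] "bone" : (S/(S\NP))\S
  [5,7] S\NP   >
    [5,6] "saw" : (S\NP)/N
    [6,7] "near" : N

[0,1] (S\PP)/S  lex  "quickly"
[1,2] S/NP  lex  "chased"
[2,3] NP  lex  "park"
[1,3] S  >  k=2
[0,3] S\PP  >  k=1
[3,4] S\(S\PP)  lex  "under"
[0,4] S  <  k=3
[4,5] (S/(S\NP))\S  lex  "bone"
[0,5] S/(S\NP)  <  k=4
[5,6] (S\NP)/N  lex  "saw"
[6,7] N  lex  "near"
[5,7] S\NP  >  k=6
[0,7] S  >  k=5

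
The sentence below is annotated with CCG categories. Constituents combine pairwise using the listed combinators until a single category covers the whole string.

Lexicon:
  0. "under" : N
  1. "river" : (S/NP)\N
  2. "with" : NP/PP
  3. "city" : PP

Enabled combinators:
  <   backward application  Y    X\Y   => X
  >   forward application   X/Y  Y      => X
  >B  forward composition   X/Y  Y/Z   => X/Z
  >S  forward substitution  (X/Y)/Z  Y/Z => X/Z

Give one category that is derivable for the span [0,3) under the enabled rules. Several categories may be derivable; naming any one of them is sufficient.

S/PP

[0,4] S   >
  [0,3] S/PP   >B
    [0,2] S/NP   <
      [0,1] "under" : N
      [1,2] "river" : (S/NP)\N
    [2,3] "with" : NP/PP
  [3,4] "city" : PP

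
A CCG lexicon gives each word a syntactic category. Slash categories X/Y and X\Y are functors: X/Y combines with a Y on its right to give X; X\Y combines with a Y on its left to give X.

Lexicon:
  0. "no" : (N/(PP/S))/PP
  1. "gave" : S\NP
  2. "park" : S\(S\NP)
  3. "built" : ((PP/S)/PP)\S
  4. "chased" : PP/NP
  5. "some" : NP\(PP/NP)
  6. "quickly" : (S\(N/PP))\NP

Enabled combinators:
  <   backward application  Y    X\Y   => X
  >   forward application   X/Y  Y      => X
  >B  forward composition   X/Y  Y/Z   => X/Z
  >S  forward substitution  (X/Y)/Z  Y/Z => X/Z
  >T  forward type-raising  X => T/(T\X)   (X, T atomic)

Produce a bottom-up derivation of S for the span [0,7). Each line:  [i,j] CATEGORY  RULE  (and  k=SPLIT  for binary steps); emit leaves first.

[0,1] (N/(PP/S))/PP  lex  "no"
[1,2] S\NP  lex  "gave"
[2,3] S\(S\NP)  lex  "park"
[1,3] S  <  k=2
[3,4] ((PP/S)/PP)\S  lex  "built"
[1,4] (PP/S)/PP  <  k=3
[0,4] N/PP  >S  k=1
[4,5] PP/NP  lex  "chased"
[5,6] NP\(PP/NP)  lex  "some"
[4,6] NP  <  k=5
[6,7] (S\(N/PP))\NP  lex  "quickly"
[4,7] S\(N/PP)  <  k=6
[0,7] S  <  k=4

[0,7] S   <
  [0,4] N/PP   >S
    [0,1] "no" : (N/(PP/S))/PP
    [1,4] (PP/S)/PP   <
      [1,3] S   <
        [1,2] "gave" : S\NP
        [2,3] "park" : S\(S\NP)
      [3,4] "built" : ((PP/S)/PP)\S
  [4,7] S\(N/PP)   <
    [4,6] NP   <
      [4,5] "chased" : PP/NP
      [5,6] "some" : NP\(PP/NP)
    [6,7] "quickly" : (S\(N/PP))\NP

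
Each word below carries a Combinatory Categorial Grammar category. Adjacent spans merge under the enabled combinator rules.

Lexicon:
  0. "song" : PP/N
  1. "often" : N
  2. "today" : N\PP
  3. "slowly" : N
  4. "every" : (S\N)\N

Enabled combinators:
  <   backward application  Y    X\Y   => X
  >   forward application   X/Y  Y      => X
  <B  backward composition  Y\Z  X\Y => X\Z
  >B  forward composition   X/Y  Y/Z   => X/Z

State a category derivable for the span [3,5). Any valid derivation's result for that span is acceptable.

[0,5] S   <
  [0,3] N   <
    [0,2] PP   >
      [0,1] "song" : PP/N
      [1,2] "often" : N
    [2,3] "today" : N\PP
  [3,5] S\N   <
    [3,4] "slowly" : N
    [4,5] "every" : (S\N)\N

S\N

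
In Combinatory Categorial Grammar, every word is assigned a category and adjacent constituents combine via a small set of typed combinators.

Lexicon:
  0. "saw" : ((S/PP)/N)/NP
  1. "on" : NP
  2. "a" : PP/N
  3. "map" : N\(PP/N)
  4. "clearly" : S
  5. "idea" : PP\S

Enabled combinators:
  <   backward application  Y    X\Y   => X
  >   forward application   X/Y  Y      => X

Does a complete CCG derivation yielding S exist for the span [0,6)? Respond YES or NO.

YES

[0,6] S   >
  [0,4] S/PP   >
    [0,2] (S/PP)/N   >
      [0,1] "saw" : ((S/PP)/N)/NP
      [1,2] "on" : NP
    [2,4] N   <
      [2,3] "a" : PP/N
      [3,4] "map" : N\(PP/N)
  [4,6] PP   <
    [4,5] "clearly" : S
    [5,6] "idea" : PP\S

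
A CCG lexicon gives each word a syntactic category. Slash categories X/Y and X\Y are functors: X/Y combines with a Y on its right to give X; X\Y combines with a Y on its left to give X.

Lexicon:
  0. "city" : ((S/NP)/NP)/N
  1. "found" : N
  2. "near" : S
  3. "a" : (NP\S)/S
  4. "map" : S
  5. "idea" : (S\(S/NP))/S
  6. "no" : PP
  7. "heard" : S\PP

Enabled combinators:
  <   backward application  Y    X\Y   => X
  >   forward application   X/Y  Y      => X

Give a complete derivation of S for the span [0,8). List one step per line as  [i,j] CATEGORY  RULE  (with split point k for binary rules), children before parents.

[0,8] S   <
  [0,5] S/NP   >
    [0,2] (S/NP)/NP   >
      [0,1] "city" : ((S/NP)/NP)/N
      [1,2] "found" : N
    [2,5] NP   <
      [2,3] "near" : S
      [3,5] NP\S   >
        [3,4] "a" : (NP\S)/S
        [4,5] "map" : S
  [5,8] S\(S/NP)   >
    [5,6] "idea" : (S\(S/NP))/S
    [6,8] S   <
      [6,7] "no" : PP
      [7,8] "heard" : S\PP

[0,1] ((S/NP)/NP)/N  lex  "city"
[1,2] N  lex  "found"
[0,2] (S/NP)/NP  >  k=1
[2,3] S  lex  "near"
[3,4] (NP\S)/S  lex  "a"
[4,5] S  lex  "map"
[3,5] NP\S  >  k=4
[2,5] NP  <  k=3
[0,5] S/NP  >  k=2
[5,6] (S\(S/NP))/S  lex  "idea"
[6,7] PP  lex  "no"
[7,8] S\PP  lex  "heard"
[6,8] S  <  k=7
[5,8] S\(S/NP)  >  k=6
[0,8] S  <  k=5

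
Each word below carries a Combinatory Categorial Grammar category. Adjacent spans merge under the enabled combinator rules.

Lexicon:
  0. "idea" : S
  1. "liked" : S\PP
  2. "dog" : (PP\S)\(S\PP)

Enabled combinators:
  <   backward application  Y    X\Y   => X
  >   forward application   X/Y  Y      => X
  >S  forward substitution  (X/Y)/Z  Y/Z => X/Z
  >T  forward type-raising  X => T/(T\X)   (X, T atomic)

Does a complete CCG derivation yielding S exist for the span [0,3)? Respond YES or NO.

S S\PP (PP\S)\(S\PP)
CKY chart[0,3] = {N/(N\PP), NP/(NP\PP), PP, PP/(PP\PP), S/(S\PP)}; S ∉ chart

NO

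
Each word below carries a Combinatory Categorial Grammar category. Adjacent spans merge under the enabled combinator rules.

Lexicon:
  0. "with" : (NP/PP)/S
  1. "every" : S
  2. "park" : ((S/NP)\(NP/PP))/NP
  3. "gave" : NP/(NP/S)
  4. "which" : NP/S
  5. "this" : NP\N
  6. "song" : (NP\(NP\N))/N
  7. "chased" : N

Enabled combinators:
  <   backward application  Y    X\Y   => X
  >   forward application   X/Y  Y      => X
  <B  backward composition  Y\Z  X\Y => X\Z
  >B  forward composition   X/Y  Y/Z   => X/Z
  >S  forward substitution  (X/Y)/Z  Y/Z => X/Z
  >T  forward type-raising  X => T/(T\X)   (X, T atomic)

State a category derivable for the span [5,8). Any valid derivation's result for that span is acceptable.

[0,8] S   >
  [0,5] S/NP   <
    [0,2] NP/PP   >
      [0,1] "with" : (NP/PP)/S
      [1,2] "every" : S
    [2,5] (S/NP)\(NP/PP)   >
      [2,3] "park" : ((S/NP)\(NP/PP))/NP
      [3,5] NP   >
        [3,4] "gave" : NP/(NP/S)
        [4,5] "which" : NP/S
  [5,8] NP   <
    [5,6] "this" : NP\N
    [6,8] NP\(NP\N)   >
      [6,7] "song" : (NP\(NP\N))/N
      [7,8] "chased" : N

NP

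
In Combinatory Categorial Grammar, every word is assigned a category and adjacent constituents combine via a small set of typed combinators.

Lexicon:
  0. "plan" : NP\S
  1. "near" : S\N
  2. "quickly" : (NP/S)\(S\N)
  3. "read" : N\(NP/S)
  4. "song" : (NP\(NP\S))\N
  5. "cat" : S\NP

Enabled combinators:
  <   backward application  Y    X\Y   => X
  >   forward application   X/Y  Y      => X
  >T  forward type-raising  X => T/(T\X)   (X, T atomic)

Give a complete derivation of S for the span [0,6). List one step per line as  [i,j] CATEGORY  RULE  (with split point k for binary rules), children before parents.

[0,6] S   <
  [0,5] NP   <
    [0,1] "plan" : NP\S
    [1,5] NP\(NP\S)   <
      [1,4] N   <
        [1,3] NP/S   <
          [1,2] "near" : S\N
          [2,3] "quickly" : (NP/S)\(S\N)
        [3,4] "read" : N\(NP/S)
      [4,5] "song" : (NP\(NP\S))\N
  [5,6] "cat" : S\NP

[0,1] NP\S  lex  "plan"
[1,2] S\N  lex  "near"
[2,3] (NP/S)\(S\N)  lex  "quickly"
[1,3] NP/S  <  k=2
[3,4] N\(NP/S)  lex  "read"
[1,4] N  <  k=3
[4,5] (NP\(NP\S))\N  lex  "song"
[1,5] NP\(NP\S)  <  k=4
[0,5] NP  <  k=1
[5,6] S\NP  lex  "cat"
[0,6] S  <  k=5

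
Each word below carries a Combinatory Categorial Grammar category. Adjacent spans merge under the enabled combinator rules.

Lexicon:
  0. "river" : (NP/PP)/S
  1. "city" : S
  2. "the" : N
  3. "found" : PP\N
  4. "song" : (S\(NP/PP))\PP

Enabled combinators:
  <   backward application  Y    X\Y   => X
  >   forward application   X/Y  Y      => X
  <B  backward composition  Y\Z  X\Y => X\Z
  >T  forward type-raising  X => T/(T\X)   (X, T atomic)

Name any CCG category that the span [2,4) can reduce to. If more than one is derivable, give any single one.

PP

[0,5] S   <
  [0,2] NP/PP   >
    [0,1] "river" : (NP/PP)/S
    [1,2] "city" : S
  [2,5] S\(NP/PP)   <
    [2,4] PP   <
      [2,3] "the" : N
      [3,4] "found" : PP\N
    [4,5] "song" : (S\(NP/PP))\PP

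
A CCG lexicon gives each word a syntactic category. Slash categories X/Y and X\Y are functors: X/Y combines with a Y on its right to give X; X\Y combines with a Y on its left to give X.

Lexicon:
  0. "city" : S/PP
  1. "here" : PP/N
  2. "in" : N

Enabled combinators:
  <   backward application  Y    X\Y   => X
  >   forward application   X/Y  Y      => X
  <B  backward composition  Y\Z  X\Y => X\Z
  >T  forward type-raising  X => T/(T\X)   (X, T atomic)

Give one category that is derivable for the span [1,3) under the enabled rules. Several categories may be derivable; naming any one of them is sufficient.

[0,3] S   >
  [0,1] "city" : S/PP
  [1,3] PP   >
    [1,2] "here" : PP/N
    [2,3] "in" : N

PP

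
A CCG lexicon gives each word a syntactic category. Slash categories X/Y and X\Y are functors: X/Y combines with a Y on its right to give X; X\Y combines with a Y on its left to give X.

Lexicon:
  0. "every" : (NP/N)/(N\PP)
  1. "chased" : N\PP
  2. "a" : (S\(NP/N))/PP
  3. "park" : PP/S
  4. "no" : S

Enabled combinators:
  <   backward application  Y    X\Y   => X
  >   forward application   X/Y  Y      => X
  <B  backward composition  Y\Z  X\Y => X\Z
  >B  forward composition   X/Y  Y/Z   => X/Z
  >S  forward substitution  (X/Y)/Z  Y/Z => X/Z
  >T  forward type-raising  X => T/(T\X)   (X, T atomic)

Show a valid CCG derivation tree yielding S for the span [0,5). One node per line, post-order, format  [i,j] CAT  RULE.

[0,1] (NP/N)/(N\PP)  lex  "every"
[1,2] N\PP  lex  "chased"
[0,2] NP/N  >  k=1
[2,3] (S\(NP/N))/PP  lex  "a"
[3,4] PP/S  lex  "park"
[4,5] S  lex  "no"
[3,5] PP  >  k=4
[2,5] S\(NP/N)  >  k=3
[0,5] S  <  k=2

[0,5] S   <
  [0,2] NP/N   >
    [0,1] "every" : (NP/N)/(N\PP)
    [1,2] "chased" : N\PP
  [2,5] S\(NP/N)   >
    [2,3] "a" : (S\(NP/N))/PP
    [3,5] PP   >
      [3,4] "park" : PP/S
      [4,5] "no" : S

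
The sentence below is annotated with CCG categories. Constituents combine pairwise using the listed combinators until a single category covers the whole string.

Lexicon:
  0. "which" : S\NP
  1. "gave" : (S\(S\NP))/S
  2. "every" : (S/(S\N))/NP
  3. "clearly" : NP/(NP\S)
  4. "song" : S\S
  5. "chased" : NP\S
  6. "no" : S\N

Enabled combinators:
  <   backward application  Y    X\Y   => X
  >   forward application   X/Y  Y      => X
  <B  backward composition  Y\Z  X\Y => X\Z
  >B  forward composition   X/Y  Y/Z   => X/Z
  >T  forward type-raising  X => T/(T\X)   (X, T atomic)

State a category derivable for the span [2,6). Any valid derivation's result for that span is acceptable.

[0,7] S   <
  [0,1] "which" : S\NP
  [1,7] S\(S\NP)   >
    [1,2] "gave" : (S\(S\NP))/S
    [2,7] S   >
      [2,6] S/(S\N)   >
        [2,3] "every" : (S/(S\N))/NP
        [3,6] NP   >
          [3,4] "clearly" : NP/(NP\S)
          [4,6] NP\S   <B
            [4,5] "song" : S\S
            [5,6] "chased" : NP\S
      [6,7] "no" : S\N

S/(S\N)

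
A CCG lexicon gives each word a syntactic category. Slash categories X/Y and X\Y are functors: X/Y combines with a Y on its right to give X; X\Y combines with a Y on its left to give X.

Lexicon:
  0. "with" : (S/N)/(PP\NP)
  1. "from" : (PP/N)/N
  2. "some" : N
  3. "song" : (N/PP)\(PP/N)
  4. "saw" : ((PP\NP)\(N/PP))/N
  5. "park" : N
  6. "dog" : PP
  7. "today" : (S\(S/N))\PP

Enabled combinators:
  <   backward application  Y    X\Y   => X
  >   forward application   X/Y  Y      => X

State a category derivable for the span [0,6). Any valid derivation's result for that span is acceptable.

S/N

[0,8] S   <
  [0,6] S/N   >
    [0,1] "with" : (S/N)/(PP\NP)
    [1,6] PP\NP   <
      [1,4] N/PP   <
        [1,3] PP/N   >
          [1,2] "from" : (PP/N)/N
          [2,3] "some" : N
        [3,4] "song" : (N/PP)\(PP/N)
      [4,6] (PP\NP)\(N/PP)   >
        [4,5] "saw" : ((PP\NP)\(N/PP))/N
        [5,6] "park" : N
  [6,8] S\(S/N)   <
    [6,7] "dog" : PP
    [7,8] "today" : (S\(S/N))\PP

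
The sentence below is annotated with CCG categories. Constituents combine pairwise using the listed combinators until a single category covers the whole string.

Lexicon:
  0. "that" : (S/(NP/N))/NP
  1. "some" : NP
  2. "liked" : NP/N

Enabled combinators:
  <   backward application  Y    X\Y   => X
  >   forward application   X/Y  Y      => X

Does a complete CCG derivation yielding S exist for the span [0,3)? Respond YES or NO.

[0,3] S   >
  [0,2] S/(NP/N)   >
    [0,1] "that" : (S/(NP/N))/NP
    [1,2] "some" : NP
  [2,3] "liked" : NP/N

YES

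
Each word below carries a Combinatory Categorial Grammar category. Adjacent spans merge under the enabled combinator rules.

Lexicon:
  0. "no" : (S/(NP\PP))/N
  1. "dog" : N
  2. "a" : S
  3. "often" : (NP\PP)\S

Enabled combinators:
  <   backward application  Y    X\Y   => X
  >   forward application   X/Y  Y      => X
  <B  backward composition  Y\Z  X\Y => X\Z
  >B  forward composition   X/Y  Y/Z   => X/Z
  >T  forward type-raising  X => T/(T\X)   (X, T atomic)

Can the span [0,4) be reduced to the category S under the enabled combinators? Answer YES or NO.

YES

[0,4] S   >
  [0,2] S/(NP\PP)   >
    [0,1] "no" : (S/(NP\PP))/N
    [1,2] "dog" : N
  [2,4] NP\PP   <
    [2,3] "a" : S
    [3,4] "often" : (NP\PP)\S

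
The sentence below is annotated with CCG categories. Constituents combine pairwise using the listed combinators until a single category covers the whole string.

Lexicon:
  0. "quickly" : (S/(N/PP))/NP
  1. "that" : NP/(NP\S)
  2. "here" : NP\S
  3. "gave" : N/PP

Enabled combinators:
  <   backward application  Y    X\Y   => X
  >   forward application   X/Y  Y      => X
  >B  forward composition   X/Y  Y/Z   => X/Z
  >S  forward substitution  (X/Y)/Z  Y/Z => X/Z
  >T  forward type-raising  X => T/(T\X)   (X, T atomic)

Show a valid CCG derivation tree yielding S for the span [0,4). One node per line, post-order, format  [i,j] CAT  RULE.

[0,4] S   >
  [0,3] S/(N/PP)   >
    [0,1] "quickly" : (S/(N/PP))/NP
    [1,3] NP   >
      [1,2] "that" : NP/(NP\S)
      [2,3] "here" : NP\S
  [3,4] "gave" : N/PP

[0,1] (S/(N/PP))/NP  lex  "quickly"
[1,2] NP/(NP\S)  lex  "that"
[2,3] NP\S  lex  "here"
[1,3] NP  >  k=2
[0,3] S/(N/PP)  >  k=1
[3,4] N/PP  lex  "gave"
[0,4] S  >  k=3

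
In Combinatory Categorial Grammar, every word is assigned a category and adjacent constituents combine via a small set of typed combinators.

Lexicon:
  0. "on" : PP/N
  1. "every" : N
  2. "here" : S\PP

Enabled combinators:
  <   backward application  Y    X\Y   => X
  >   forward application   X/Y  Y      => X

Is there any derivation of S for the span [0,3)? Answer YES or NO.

[0,3] S   <
  [0,2] PP   >
    [0,1] "on" : PP/N
    [1,2] "every" : N
  [2,3] "here" : S\PP

YES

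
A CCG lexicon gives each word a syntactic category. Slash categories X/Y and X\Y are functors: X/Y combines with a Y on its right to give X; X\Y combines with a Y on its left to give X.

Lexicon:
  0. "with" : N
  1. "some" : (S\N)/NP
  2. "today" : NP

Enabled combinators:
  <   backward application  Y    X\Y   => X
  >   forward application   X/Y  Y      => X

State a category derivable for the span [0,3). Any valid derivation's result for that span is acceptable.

S

[0,3] S   <
  [0,1] "with" : N
  [1,3] S\N   >
    [1,2] "some" : (S\N)/NP
    [2,3] "today" : NP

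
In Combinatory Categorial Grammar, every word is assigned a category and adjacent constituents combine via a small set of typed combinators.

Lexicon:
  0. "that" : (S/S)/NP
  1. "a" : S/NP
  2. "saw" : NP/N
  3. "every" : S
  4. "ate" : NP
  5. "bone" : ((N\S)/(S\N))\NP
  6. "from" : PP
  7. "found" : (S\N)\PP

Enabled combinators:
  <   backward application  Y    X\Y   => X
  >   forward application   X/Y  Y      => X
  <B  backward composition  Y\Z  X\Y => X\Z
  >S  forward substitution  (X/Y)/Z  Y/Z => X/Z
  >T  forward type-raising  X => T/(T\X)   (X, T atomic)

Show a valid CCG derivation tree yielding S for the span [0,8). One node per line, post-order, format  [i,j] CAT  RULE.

[0,1] (S/S)/NP  lex  "that"
[1,2] S/NP  lex  "a"
[0,2] S/NP  >S  k=1
[2,3] NP/N  lex  "saw"
[3,4] S  lex  "every"
[4,5] NP  lex  "ate"
[5,6] ((N\S)/(S\N))\NP  lex  "bone"
[4,6] (N\S)/(S\N)  <  k=5
[6,7] PP  lex  "from"
[7,8] (S\N)\PP  lex  "found"
[6,8] S\N  <  k=7
[4,8] N\S  >  k=6
[3,8] N  <  k=4
[2,8] NP  >  k=3
[0,8] S  >  k=2

[0,8] S   >
  [0,2] S/NP   >S
    [0,1] "that" : (S/S)/NP
    [1,2] "a" : S/NP
  [2,8] NP   >
    [2,3] "saw" : NP/N
    [3,8] N   <
      [3,4] "every" : S
      [4,8] N\S   >
        [4,6] (N\S)/(S\N)   <
          [4,5] "ate" : NP
          [5,6] "bone" : ((N\S)/(S\N))\NP
        [6,8] S\N   <
          [6,7] "from" : PP
          [7,8] "found" : (S\N)\PP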